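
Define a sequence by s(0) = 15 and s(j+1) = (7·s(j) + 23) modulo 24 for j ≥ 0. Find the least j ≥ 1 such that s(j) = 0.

3

Listing terms: s(0) = 15,  s(1) = 8,  s(2) = 7,  s(3) = 0,  s(4) = 23,  s(5) = 16,  s(6) = 15.
The sequence repeats with period 6.
The value 0 first appears (with j ≥ 1) at s(3).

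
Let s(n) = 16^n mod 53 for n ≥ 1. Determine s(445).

15

Listing terms: s(1) = 16,  s(2) = 44,  s(3) = 15,  s(4) = 28,  s(5) = 24,  s(6) = 13,  s(7) = 49,  s(8) = 42,  s(9) = 36,  s(10) = 46,  s(11) = 47,  s(12) = 10,  s(13) = 1,  s(14) = 16.
Since s(14) = s(1) = 16, the sequence is periodic with period 13.
(445 - 1) mod 13 = 2, so s(445) = s(3) = 15.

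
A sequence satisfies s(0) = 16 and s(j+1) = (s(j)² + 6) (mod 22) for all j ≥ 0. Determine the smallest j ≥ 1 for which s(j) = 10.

2

s(0) = 16,  s(1) = 20,  s(2) = 10,  s(3) = 18,  s(4) = 0,  s(5) = 6,  s(6) = 20.
Since s(6) = s(1) = 20, the sequence is eventually periodic: after a pre-period of length 1 it cycles with period 5.
The value 10 first appears (with j ≥ 1) at s(2).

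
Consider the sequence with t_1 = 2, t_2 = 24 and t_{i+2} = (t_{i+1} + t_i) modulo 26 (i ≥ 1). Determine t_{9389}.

Listing terms: t_1 = 2; t_2 = 24; t_3 = 0; t_4 = 24; t_5 = 24; t_6 = 22; t_7 = 20; t_8 = 16; t_9 = 10; t_{10} = 0; t_{11} = 10; t_{12} = 10; t_{13} = 20; t_{14} = 4; t_{15} = 24; t_{16} = 2; t_{17} = 0; t_{18} = 2; t_{19} = 2; t_{20} = 4; t_{21} = 6; t_{22} = 10; t_{23} = 16; t_{24} = 0; t_{25} = 16; t_{26} = 16; t_{27} = 6; t_{28} = 22; t_{29} = 2; t_{30} = 24.
The sequence repeats with period 28.
(9389 - 1) mod 28 = 8, so t_{9389} = t_9 = 10.

10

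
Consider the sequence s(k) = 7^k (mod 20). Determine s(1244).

Computing terms: s(0) = 1; s(1) = 7; s(2) = 9; s(3) = 3; s(4) = 1.
Since s(4) = s(0) = 1, the sequence is periodic with period 4.
(1244 - 0) mod 4 = 0, so s(1244) = s(0) = 1.

1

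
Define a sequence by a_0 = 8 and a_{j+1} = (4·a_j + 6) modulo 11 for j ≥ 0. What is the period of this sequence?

Listing terms: a_0 = 8; a_1 = 5; a_2 = 4; a_3 = 0; a_4 = 6; a_5 = 8.
Since a_5 = a_0 = 8, the sequence is periodic with period 5.

5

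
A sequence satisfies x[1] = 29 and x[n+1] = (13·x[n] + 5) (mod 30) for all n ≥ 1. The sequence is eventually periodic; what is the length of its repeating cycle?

12

Computing terms: x[1] = 29,  x[2] = 22,  x[3] = 21,  x[4] = 8,  x[5] = 19,  x[6] = 12,  x[7] = 11,  x[8] = 28,  x[9] = 9,  x[10] = 2,  x[11] = 1,  x[12] = 18,  x[13] = 29.
The sequence repeats with period 12.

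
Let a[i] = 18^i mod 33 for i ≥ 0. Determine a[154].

3

Computing terms: a[0] = 1, a[1] = 18, a[2] = 27, a[3] = 24, a[4] = 3, a[5] = 21, a[6] = 15, a[7] = 6, a[8] = 9, a[9] = 30, a[10] = 12, a[11] = 18.
Since a[11] = a[1] = 18, the sequence is eventually periodic: after a pre-period of length 1 it cycles with period 10.
For i ≥ 1, a[i] depends only on (i - 1) mod 10. (154 - 1) mod 10 = 3, so a[154] = a[4] = 3.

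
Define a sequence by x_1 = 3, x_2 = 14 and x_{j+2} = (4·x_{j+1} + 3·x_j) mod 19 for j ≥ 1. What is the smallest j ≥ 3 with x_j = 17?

x_1 = 3,  x_2 = 14,  x_3 = 8,  x_4 = 17,  x_5 = 16,  x_6 = 1,  x_7 = 14,  x_8 = 2,  x_9 = 12,  x_{10} = 16,  x_{11} = 5,  x_{12} = 11,  x_{13} = 2,  x_{14} = 3,  x_{15} = 18,  x_{16} = 5,  x_{17} = 17,  x_{18} = 7,  x_{19} = 3,  x_{20} = 14.
The sequence repeats with period 18.
The value 17 first appears (with j ≥ 3) at x_4.

4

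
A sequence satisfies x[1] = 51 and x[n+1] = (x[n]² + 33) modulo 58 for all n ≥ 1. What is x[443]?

Listing terms: x[1] = 51; x[2] = 24; x[3] = 29; x[4] = 4; x[5] = 49; x[6] = 56; x[7] = 37; x[8] = 10; x[9] = 17; x[10] = 32; x[11] = 13; x[12] = 28; x[13] = 5; x[14] = 0; x[15] = 33; x[16] = 20; x[17] = 27; x[18] = 8; x[19] = 39; x[20] = 46; x[21] = 3; x[22] = 42; x[23] = 57; x[24] = 34; x[25] = 29.
Since x[25] = x[3] = 29, the sequence is eventually periodic: after a pre-period of length 2 it cycles with period 22.
For n ≥ 3, x[n] depends only on (n - 3) mod 22. (443 - 3) mod 22 = 0, so x[443] = x[3] = 29.

29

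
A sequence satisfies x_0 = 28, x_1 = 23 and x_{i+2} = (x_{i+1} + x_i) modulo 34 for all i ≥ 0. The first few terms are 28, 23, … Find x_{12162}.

x_0 = 28, x_1 = 23, x_2 = 17, x_3 = 6, x_4 = 23, x_5 = 29, x_6 = 18, x_7 = 13, x_8 = 31, x_9 = 10, x_{10} = 7, x_{11} = 17, x_{12} = 24, x_{13} = 7, x_{14} = 31, x_{15} = 4, x_{16} = 1, x_{17} = 5, x_{18} = 6, x_{19} = 11, x_{20} = 17, x_{21} = 28, x_{22} = 11, x_{23} = 5, x_{24} = 16, x_{25} = 21, x_{26} = 3, x_{27} = 24, x_{28} = 27, x_{29} = 17, x_{30} = 10, x_{31} = 27, x_{32} = 3, x_{33} = 30, x_{34} = 33, x_{35} = 29, x_{36} = 28, x_{37} = 23.
The sequence repeats with period 36.
So x_{12162} = x_{0 + ((12162-0) mod 36)} = x_{30} = 10.

10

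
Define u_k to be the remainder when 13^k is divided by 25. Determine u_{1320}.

1

u_0 = 1,  u_1 = 13,  u_2 = 19,  u_3 = 22,  u_4 = 11,  u_5 = 18,  u_6 = 9,  u_7 = 17,  u_8 = 21,  u_9 = 23,  u_{10} = 24,  u_{11} = 12,  u_{12} = 6,  u_{13} = 3,  u_{14} = 14,  u_{15} = 7,  u_{16} = 16,  u_{17} = 8,  u_{18} = 4,  u_{19} = 2,  u_{20} = 1.
The sequence repeats with period 20.
(1320 - 0) mod 20 = 0, so u_{1320} = u_0 = 1.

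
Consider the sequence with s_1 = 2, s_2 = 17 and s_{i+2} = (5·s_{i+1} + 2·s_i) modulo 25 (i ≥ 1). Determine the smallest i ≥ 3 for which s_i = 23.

We have s_1 = 2,  s_2 = 17,  s_3 = 14,  s_4 = 4,  s_5 = 23,  s_6 = 23,  s_7 = 11,  s_8 = 1,  s_9 = 2,  s_{10} = 12,  s_{11} = 14,  s_{12} = 19,  s_{13} = 23,  s_{14} = 3,  s_{15} = 11,  s_{16} = 11,  s_{17} = 2,  s_{18} = 7,  s_{19} = 14,  s_{20} = 9,  s_{21} = 23,  s_{22} = 8,  s_{23} = 11,  s_{24} = 21,  s_{25} = 2,  s_{26} = 2,  s_{27} = 14,  s_{28} = 24,  s_{29} = 23,  s_{30} = 13,  s_{31} = 11,  s_{32} = 6,  s_{33} = 2,  s_{34} = 22,  s_{35} = 14,  s_{36} = 14,  s_{37} = 23,  s_{38} = 18,  s_{39} = 11,  s_{40} = 16,  s_{41} = 2,  s_{42} = 17.
The sequence repeats with period 40.
The value 23 first appears (with i ≥ 3) at s_5.

5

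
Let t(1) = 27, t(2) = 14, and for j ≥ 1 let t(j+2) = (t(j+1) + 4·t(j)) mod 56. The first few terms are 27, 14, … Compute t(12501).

2

Listing terms: t(1) = 27,  t(2) = 14,  t(3) = 10,  t(4) = 10,  t(5) = 50,  t(6) = 34,  t(7) = 10,  t(8) = 34,  t(9) = 18,  t(10) = 42,  t(11) = 2,  t(12) = 2,  t(13) = 10,  t(14) = 18,  t(15) = 2,  t(16) = 18,  t(17) = 26,  t(18) = 42,  t(19) = 34,  t(20) = 34,  t(21) = 2,  t(22) = 26,  t(23) = 34,  t(24) = 26,  t(25) = 50,  t(26) = 42,  t(27) = 18,  t(28) = 18,  t(29) = 34,  t(30) = 50,  t(31) = 18,  t(32) = 50,  t(33) = 10,  t(34) = 42,  t(35) = 26,  t(36) = 26,  t(37) = 18,  t(38) = 10,  t(39) = 26,  t(40) = 10,  t(41) = 2,  t(42) = 42,  t(43) = 50,  t(44) = 50,  t(45) = 26,  t(46) = 2,  t(47) = 50,  t(48) = 2,  t(49) = 34,  t(50) = 42,  t(51) = 10,  t(52) = 10.
Since (t(51), t(52)) = (t(3), t(4)) = (10, 10) (two consecutive terms determine the rest), the sequence is eventually periodic: after a pre-period of length 2 it cycles with period 48.
For j ≥ 3, t(j) depends only on (j - 3) mod 48. (12501 - 3) mod 48 = 18, so t(12501) = t(21) = 2.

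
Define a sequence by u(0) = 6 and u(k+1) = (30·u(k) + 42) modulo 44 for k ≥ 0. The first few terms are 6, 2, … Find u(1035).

Listing terms: u(0) = 6,  u(1) = 2,  u(2) = 14,  u(3) = 22,  u(4) = 42,  u(5) = 26,  u(6) = 30,  u(7) = 18,  u(8) = 10,  u(9) = 34,  u(10) = 6.
The sequence repeats with period 10.
(1035 - 0) mod 10 = 5, so u(1035) = u(5) = 26.

26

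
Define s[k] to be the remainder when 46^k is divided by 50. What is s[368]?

36

Listing terms: s[1] = 46; s[2] = 16; s[3] = 36; s[4] = 6; s[5] = 26; s[6] = 46.
The sequence repeats with period 5.
(368 - 1) mod 5 = 2, so s[368] = s[3] = 36.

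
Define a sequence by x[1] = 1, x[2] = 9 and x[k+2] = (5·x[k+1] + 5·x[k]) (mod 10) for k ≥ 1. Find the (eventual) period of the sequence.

3

We have x[1] = 1,  x[2] = 9,  x[3] = 0,  x[4] = 5,  x[5] = 5,  x[6] = 0,  x[7] = 5.
Since (x[6], x[7]) = (x[3], x[4]) = (0, 5) (two consecutive terms determine the rest), the sequence is eventually periodic: after a pre-period of length 2 it cycles with period 3.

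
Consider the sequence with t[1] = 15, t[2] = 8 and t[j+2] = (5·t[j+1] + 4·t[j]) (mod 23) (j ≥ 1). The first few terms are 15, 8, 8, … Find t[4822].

t[1] = 15,  t[2] = 8,  t[3] = 8,  t[4] = 3,  t[5] = 1,  t[6] = 17,  t[7] = 20,  t[8] = 7,  t[9] = 0,  t[10] = 5,  t[11] = 2,  t[12] = 7,  t[13] = 20,  t[14] = 13,  t[15] = 7,  t[16] = 18,  t[17] = 3,  t[18] = 18,  t[19] = 10,  t[20] = 7,  t[21] = 6,  t[22] = 12,  t[23] = 15,  t[24] = 8.
The sequence repeats with period 22.
(4822 - 1) mod 22 = 3, so t[4822] = t[4] = 3.

3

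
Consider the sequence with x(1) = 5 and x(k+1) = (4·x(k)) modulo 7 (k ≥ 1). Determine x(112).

5

Listing terms: x(1) = 5; x(2) = 6; x(3) = 3; x(4) = 5.
Since x(4) = x(1) = 5, the sequence is periodic with period 3.
(112 - 1) mod 3 = 0, so x(112) = x(1) = 5.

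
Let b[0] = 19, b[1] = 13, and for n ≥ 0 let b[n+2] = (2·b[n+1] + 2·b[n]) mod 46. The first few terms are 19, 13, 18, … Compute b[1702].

b[0] = 19; b[1] = 13; b[2] = 18; b[3] = 16; b[4] = 22; b[5] = 30; b[6] = 12; b[7] = 38; b[8] = 8; b[9] = 0; b[10] = 16; b[11] = 32; b[12] = 4; b[13] = 26; b[14] = 14; b[15] = 34; b[16] = 4; b[17] = 30; b[18] = 22; b[19] = 12; b[20] = 22; b[21] = 22; b[22] = 42; b[23] = 36; b[24] = 18; b[25] = 16.
Since (b[24], b[25]) = (b[2], b[3]) = (18, 16) (two consecutive terms determine the rest), the sequence is eventually periodic: after a pre-period of length 2 it cycles with period 22.
For n ≥ 2, b[n] depends only on (n - 2) mod 22. (1702 - 2) mod 22 = 6, so b[1702] = b[8] = 8.

8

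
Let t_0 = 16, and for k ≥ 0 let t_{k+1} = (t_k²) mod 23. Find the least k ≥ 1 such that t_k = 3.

Computing terms: t_0 = 16; t_1 = 3; t_2 = 9; t_3 = 12; t_4 = 6; t_5 = 13; t_6 = 8; t_7 = 18; t_8 = 2; t_9 = 4; t_{10} = 16.
The sequence repeats with period 10.
The value 3 first appears (with k ≥ 1) at t_1.

1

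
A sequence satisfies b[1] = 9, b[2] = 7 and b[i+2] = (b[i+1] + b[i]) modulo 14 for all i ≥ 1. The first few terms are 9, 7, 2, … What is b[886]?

13

We have b[1] = 9,  b[2] = 7,  b[3] = 2,  b[4] = 9,  b[5] = 11,  b[6] = 6,  b[7] = 3,  b[8] = 9,  b[9] = 12,  b[10] = 7,  b[11] = 5,  b[12] = 12,  b[13] = 3,  b[14] = 1,  b[15] = 4,  b[16] = 5,  b[17] = 9,  b[18] = 0,  b[19] = 9,  b[20] = 9,  b[21] = 4,  b[22] = 13,  b[23] = 3,  b[24] = 2,  b[25] = 5,  b[26] = 7,  b[27] = 12,  b[28] = 5,  b[29] = 3,  b[30] = 8,  b[31] = 11,  b[32] = 5,  b[33] = 2,  b[34] = 7,  b[35] = 9,  b[36] = 2,  b[37] = 11,  b[38] = 13,  b[39] = 10,  b[40] = 9,  b[41] = 5,  b[42] = 0,  b[43] = 5,  b[44] = 5,  b[45] = 10,  b[46] = 1,  b[47] = 11,  b[48] = 12,  b[49] = 9,  b[50] = 7.
The sequence repeats with period 48.
So b[886] = b[1 + ((886-1) mod 48)] = b[22] = 13.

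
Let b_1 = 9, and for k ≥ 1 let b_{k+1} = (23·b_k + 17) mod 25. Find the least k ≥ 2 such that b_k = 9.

b_1 = 9; b_2 = 24; b_3 = 19; b_4 = 4; b_5 = 9.
Since b_5 = b_1 = 9, the sequence is periodic with period 4.
The value 9 next appears (with k ≥ 2) at b_5.

5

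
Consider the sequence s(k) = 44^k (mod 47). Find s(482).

16

s(1) = 44,  s(2) = 9,  s(3) = 20,  s(4) = 34,  s(5) = 39,  s(6) = 24,  s(7) = 22,  s(8) = 28,  s(9) = 10,  s(10) = 17,  s(11) = 43,  s(12) = 12,  s(13) = 11,  s(14) = 14,  s(15) = 5,  s(16) = 32,  s(17) = 45,  s(18) = 6,  s(19) = 29,  s(20) = 7,  s(21) = 26,  s(22) = 16,  s(23) = 46,  s(24) = 3,  s(25) = 38,  s(26) = 27,  s(27) = 13,  s(28) = 8,  s(29) = 23,  s(30) = 25,  s(31) = 19,  s(32) = 37,  s(33) = 30,  s(34) = 4,  s(35) = 35,  s(36) = 36,  s(37) = 33,  s(38) = 42,  s(39) = 15,  s(40) = 2,  s(41) = 41,  s(42) = 18,  s(43) = 40,  s(44) = 21,  s(45) = 31,  s(46) = 1,  s(47) = 44.
Since s(47) = s(1) = 44, the sequence is periodic with period 46.
(482 - 1) mod 46 = 21, so s(482) = s(22) = 16.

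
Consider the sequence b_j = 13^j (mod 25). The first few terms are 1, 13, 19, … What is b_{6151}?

b_0 = 1,  b_1 = 13,  b_2 = 19,  b_3 = 22,  b_4 = 11,  b_5 = 18,  b_6 = 9,  b_7 = 17,  b_8 = 21,  b_9 = 23,  b_{10} = 24,  b_{11} = 12,  b_{12} = 6,  b_{13} = 3,  b_{14} = 14,  b_{15} = 7,  b_{16} = 16,  b_{17} = 8,  b_{18} = 4,  b_{19} = 2,  b_{20} = 1.
The sequence repeats with period 20.
So b_{6151} = b_{0 + ((6151-0) mod 20)} = b_{11} = 12.

12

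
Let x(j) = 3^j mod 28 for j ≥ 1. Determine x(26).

9

Computing terms: x(1) = 3, x(2) = 9, x(3) = 27, x(4) = 25, x(5) = 19, x(6) = 1, x(7) = 3.
Since x(7) = x(1) = 3, the sequence is periodic with period 6.
So x(26) = x(1 + ((26-1) mod 6)) = x(2) = 9.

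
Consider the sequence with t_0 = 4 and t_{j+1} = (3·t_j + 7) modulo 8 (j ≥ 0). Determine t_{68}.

Computing terms: t_0 = 4, t_1 = 3, t_2 = 0, t_3 = 7, t_4 = 4.
Since t_4 = t_0 = 4, the sequence is periodic with period 4.
(68 - 0) mod 4 = 0, so t_{68} = t_0 = 4.

4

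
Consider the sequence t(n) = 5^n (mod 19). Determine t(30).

Listing terms: t(1) = 5; t(2) = 6; t(3) = 11; t(4) = 17; t(5) = 9; t(6) = 7; t(7) = 16; t(8) = 4; t(9) = 1; t(10) = 5.
Since t(10) = t(1) = 5, the sequence is periodic with period 9.
So t(30) = t(1 + ((30-1) mod 9)) = t(3) = 11.

11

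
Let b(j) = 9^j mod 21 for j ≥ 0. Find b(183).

Computing terms: b(0) = 1,  b(1) = 9,  b(2) = 18,  b(3) = 15,  b(4) = 9.
Since b(4) = b(1) = 9, the sequence is eventually periodic: after a pre-period of length 1 it cycles with period 3.
For j ≥ 1, b(j) depends only on (j - 1) mod 3. (183 - 1) mod 3 = 2, so b(183) = b(3) = 15.

15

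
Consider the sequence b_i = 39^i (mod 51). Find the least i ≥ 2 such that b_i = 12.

9

We have b_1 = 39; b_2 = 42; b_3 = 6; b_4 = 30; b_5 = 48; b_6 = 36; b_7 = 27; b_8 = 33; b_9 = 12; b_{10} = 9; b_{11} = 45; b_{12} = 21; b_{13} = 3; b_{14} = 15; b_{15} = 24; b_{16} = 18; b_{17} = 39.
The sequence repeats with period 16.
The value 12 first appears (with i ≥ 2) at b_9.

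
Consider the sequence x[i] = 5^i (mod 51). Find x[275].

23

We have x[0] = 1, x[1] = 5, x[2] = 25, x[3] = 23, x[4] = 13, x[5] = 14, x[6] = 19, x[7] = 44, x[8] = 16, x[9] = 29, x[10] = 43, x[11] = 11, x[12] = 4, x[13] = 20, x[14] = 49, x[15] = 41, x[16] = 1.
Since x[16] = x[0] = 1, the sequence is periodic with period 16.
So x[275] = x[0 + ((275-0) mod 16)] = x[3] = 23.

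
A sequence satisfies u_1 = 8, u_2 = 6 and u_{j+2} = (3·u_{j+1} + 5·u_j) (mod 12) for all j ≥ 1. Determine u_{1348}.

0

Computing terms: u_1 = 8,  u_2 = 6,  u_3 = 10,  u_4 = 0,  u_5 = 2,  u_6 = 6,  u_7 = 4,  u_8 = 6,  u_9 = 2,  u_{10} = 0,  u_{11} = 10,  u_{12} = 6,  u_{13} = 8,  u_{14} = 6.
The sequence repeats with period 12.
(1348 - 1) mod 12 = 3, so u_{1348} = u_4 = 0.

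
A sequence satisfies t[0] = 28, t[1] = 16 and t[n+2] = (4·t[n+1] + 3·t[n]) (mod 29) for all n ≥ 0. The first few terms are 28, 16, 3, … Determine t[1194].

3

t[0] = 28; t[1] = 16; t[2] = 3; t[3] = 2; t[4] = 17; t[5] = 16; t[6] = 28; t[7] = 15; t[8] = 28; t[9] = 12; t[10] = 16; t[11] = 13; t[12] = 13; t[13] = 4; t[14] = 26; t[15] = 0; t[16] = 20; t[17] = 22; t[18] = 3; t[19] = 20; t[20] = 2; t[21] = 10; t[22] = 17; t[23] = 11; t[24] = 8; t[25] = 7; t[26] = 23; t[27] = 26; t[28] = 28; t[29] = 16.
The sequence repeats with period 28.
So t[1194] = t[0 + ((1194-0) mod 28)] = t[18] = 3.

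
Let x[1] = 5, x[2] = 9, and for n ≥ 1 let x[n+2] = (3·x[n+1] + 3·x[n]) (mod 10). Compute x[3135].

2

Listing terms: x[1] = 5, x[2] = 9, x[3] = 2, x[4] = 3, x[5] = 5, x[6] = 4, x[7] = 7, x[8] = 3, x[9] = 0, x[10] = 9, x[11] = 7, x[12] = 8, x[13] = 5, x[14] = 9.
The sequence repeats with period 12.
So x[3135] = x[1 + ((3135-1) mod 12)] = x[3] = 2.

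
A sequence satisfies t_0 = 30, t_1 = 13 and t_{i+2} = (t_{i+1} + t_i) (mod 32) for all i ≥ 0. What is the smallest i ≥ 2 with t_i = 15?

44

t_0 = 30, t_1 = 13, t_2 = 11, t_3 = 24, t_4 = 3, t_5 = 27, t_6 = 30, t_7 = 25, t_8 = 23, t_9 = 16, t_{10} = 7, t_{11} = 23, t_{12} = 30, t_{13} = 21, t_{14} = 19, t_{15} = 8, t_{16} = 27, t_{17} = 3, t_{18} = 30, t_{19} = 1, t_{20} = 31, t_{21} = 0, t_{22} = 31, t_{23} = 31, t_{24} = 30, t_{25} = 29, t_{26} = 27, t_{27} = 24, t_{28} = 19, t_{29} = 11, t_{30} = 30, t_{31} = 9, t_{32} = 7, t_{33} = 16, t_{34} = 23, t_{35} = 7, t_{36} = 30, t_{37} = 5, t_{38} = 3, t_{39} = 8, t_{40} = 11, t_{41} = 19, t_{42} = 30, t_{43} = 17, t_{44} = 15, t_{45} = 0, t_{46} = 15, t_{47} = 15, t_{48} = 30, t_{49} = 13.
Since (t_{48}, t_{49}) = (t_0, t_1) = (30, 13) (two consecutive terms determine the rest), the sequence is periodic with period 48.
The value 15 first appears (with i ≥ 2) at t_{44}.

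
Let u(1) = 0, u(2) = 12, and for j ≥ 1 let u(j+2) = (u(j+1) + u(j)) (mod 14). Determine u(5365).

8

u(1) = 0; u(2) = 12; u(3) = 12; u(4) = 10; u(5) = 8; u(6) = 4; u(7) = 12; u(8) = 2; u(9) = 0; u(10) = 2; u(11) = 2; u(12) = 4; u(13) = 6; u(14) = 10; u(15) = 2; u(16) = 12; u(17) = 0; u(18) = 12.
Since (u(17), u(18)) = (u(1), u(2)) = (0, 12) (two consecutive terms determine the rest), the sequence is periodic with period 16.
(5365 - 1) mod 16 = 4, so u(5365) = u(5) = 8.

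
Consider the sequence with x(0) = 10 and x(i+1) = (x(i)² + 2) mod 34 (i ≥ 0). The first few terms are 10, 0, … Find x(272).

4

x(0) = 10, x(1) = 0, x(2) = 2, x(3) = 6, x(4) = 4, x(5) = 18, x(6) = 20, x(7) = 28, x(8) = 4.
Since x(8) = x(4) = 4, the sequence is eventually periodic: after a pre-period of length 4 it cycles with period 4.
For i ≥ 4, x(i) depends only on (i - 4) mod 4. (272 - 4) mod 4 = 0, so x(272) = x(4) = 4.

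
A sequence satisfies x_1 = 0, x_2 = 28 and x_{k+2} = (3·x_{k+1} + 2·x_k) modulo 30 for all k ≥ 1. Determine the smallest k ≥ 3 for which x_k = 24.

3

We have x_1 = 0, x_2 = 28, x_3 = 24, x_4 = 8, x_5 = 12, x_6 = 22, x_7 = 0, x_8 = 14, x_9 = 12, x_{10} = 4, x_{11} = 6, x_{12} = 26, x_{13} = 0, x_{14} = 22, x_{15} = 6, x_{16} = 2, x_{17} = 18, x_{18} = 28, x_{19} = 0, x_{20} = 26, x_{21} = 18, x_{22} = 16, x_{23} = 24, x_{24} = 14, x_{25} = 0, x_{26} = 28.
Since (x_{25}, x_{26}) = (x_1, x_2) = (0, 28) (two consecutive terms determine the rest), the sequence is periodic with period 24.
The value 24 first appears (with k ≥ 3) at x_3.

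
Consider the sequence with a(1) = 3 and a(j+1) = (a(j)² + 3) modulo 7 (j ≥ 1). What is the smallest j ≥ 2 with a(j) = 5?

2

Listing terms: a(1) = 3,  a(2) = 5,  a(3) = 0,  a(4) = 3.
Since a(4) = a(1) = 3, the sequence is periodic with period 3.
The value 5 first appears (with j ≥ 2) at a(2).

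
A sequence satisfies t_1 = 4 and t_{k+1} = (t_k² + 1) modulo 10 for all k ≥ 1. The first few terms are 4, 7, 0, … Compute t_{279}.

0

Listing terms: t_1 = 4, t_2 = 7, t_3 = 0, t_4 = 1, t_5 = 2, t_6 = 5, t_7 = 6, t_8 = 7.
Since t_8 = t_2 = 7, the sequence is eventually periodic: after a pre-period of length 1 it cycles with period 6.
For k ≥ 2, t_k depends only on (k - 2) mod 6. (279 - 2) mod 6 = 1, so t_{279} = t_3 = 0.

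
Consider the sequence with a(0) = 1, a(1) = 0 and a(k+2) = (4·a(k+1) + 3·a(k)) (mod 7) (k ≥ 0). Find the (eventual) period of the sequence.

21

a(0) = 1, a(1) = 0, a(2) = 3, a(3) = 5, a(4) = 1, a(5) = 5, a(6) = 2, a(7) = 2, a(8) = 0, a(9) = 6, a(10) = 3, a(11) = 2, a(12) = 3, a(13) = 4, a(14) = 4, a(15) = 0, a(16) = 5, a(17) = 6, a(18) = 4, a(19) = 6, a(20) = 1, a(21) = 1, a(22) = 0.
Since (a(21), a(22)) = (a(0), a(1)) = (1, 0) (two consecutive terms determine the rest), the sequence is periodic with period 21.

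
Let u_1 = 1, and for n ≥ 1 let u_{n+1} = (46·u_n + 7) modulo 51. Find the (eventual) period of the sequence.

We have u_1 = 1, u_2 = 2, u_3 = 48, u_4 = 22, u_5 = 50, u_6 = 12, u_7 = 49, u_8 = 17, u_9 = 24, u_{10} = 40, u_{11} = 11, u_{12} = 3, u_{13} = 43, u_{14} = 47, u_{15} = 27, u_{16} = 25, u_{17} = 35, u_{18} = 36, u_{19} = 31, u_{20} = 5, u_{21} = 33, u_{22} = 46, u_{23} = 32, u_{24} = 0, u_{25} = 7, u_{26} = 23, u_{27} = 45, u_{28} = 37, u_{29} = 26, u_{30} = 30, u_{31} = 10, u_{32} = 8, u_{33} = 18, u_{34} = 19, u_{35} = 14, u_{36} = 39, u_{37} = 16, u_{38} = 29, u_{39} = 15, u_{40} = 34, u_{41} = 41, u_{42} = 6, u_{43} = 28, u_{44} = 20, u_{45} = 9, u_{46} = 13, u_{47} = 44, u_{48} = 42, u_{49} = 1.
Since u_{49} = u_1 = 1, the sequence is periodic with period 48.

48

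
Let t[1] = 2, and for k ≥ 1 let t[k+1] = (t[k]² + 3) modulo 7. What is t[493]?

5

Computing terms: t[1] = 2, t[2] = 0, t[3] = 3, t[4] = 5, t[5] = 0.
Since t[5] = t[2] = 0, the sequence is eventually periodic: after a pre-period of length 1 it cycles with period 3.
For k ≥ 2, t[k] depends only on (k - 2) mod 3. (493 - 2) mod 3 = 2, so t[493] = t[4] = 5.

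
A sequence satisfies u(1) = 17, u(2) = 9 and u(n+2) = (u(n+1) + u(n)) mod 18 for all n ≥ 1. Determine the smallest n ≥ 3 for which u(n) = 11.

We have u(1) = 17, u(2) = 9, u(3) = 8, u(4) = 17, u(5) = 7, u(6) = 6, u(7) = 13, u(8) = 1, u(9) = 14, u(10) = 15, u(11) = 11, u(12) = 8, u(13) = 1, u(14) = 9, u(15) = 10, u(16) = 1, u(17) = 11, u(18) = 12, u(19) = 5, u(20) = 17, u(21) = 4, u(22) = 3, u(23) = 7, u(24) = 10, u(25) = 17, u(26) = 9.
The sequence repeats with period 24.
The value 11 first appears (with n ≥ 3) at u(11).

11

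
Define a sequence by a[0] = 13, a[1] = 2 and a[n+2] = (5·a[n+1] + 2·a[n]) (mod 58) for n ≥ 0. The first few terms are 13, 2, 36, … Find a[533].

Computing terms: a[0] = 13, a[1] = 2, a[2] = 36, a[3] = 10, a[4] = 6, a[5] = 50, a[6] = 30, a[7] = 18, a[8] = 34, a[9] = 32, a[10] = 54, a[11] = 44, a[12] = 38, a[13] = 46, a[14] = 16, a[15] = 56, a[16] = 22, a[17] = 48, a[18] = 52, a[19] = 8, a[20] = 28, a[21] = 40, a[22] = 24, a[23] = 26, a[24] = 4, a[25] = 14, a[26] = 20, a[27] = 12, a[28] = 42, a[29] = 2, a[30] = 36.
Since (a[29], a[30]) = (a[1], a[2]) = (2, 36) (two consecutive terms determine the rest), the sequence is eventually periodic: after a pre-period of length 1 it cycles with period 28.
For n ≥ 1, a[n] depends only on (n - 1) mod 28. (533 - 1) mod 28 = 0, so a[533] = a[1] = 2.

2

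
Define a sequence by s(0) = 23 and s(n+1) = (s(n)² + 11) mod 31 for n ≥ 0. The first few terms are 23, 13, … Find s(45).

16

We have s(0) = 23,  s(1) = 13,  s(2) = 25,  s(3) = 16,  s(4) = 19,  s(5) = 0,  s(6) = 11,  s(7) = 8,  s(8) = 13.
Since s(8) = s(1) = 13, the sequence is eventually periodic: after a pre-period of length 1 it cycles with period 7.
For n ≥ 1, s(n) depends only on (n - 1) mod 7. (45 - 1) mod 7 = 2, so s(45) = s(3) = 16.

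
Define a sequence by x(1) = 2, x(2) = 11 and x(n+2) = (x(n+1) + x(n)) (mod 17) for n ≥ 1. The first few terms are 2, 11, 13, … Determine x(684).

9

x(1) = 2,  x(2) = 11,  x(3) = 13,  x(4) = 7,  x(5) = 3,  x(6) = 10,  x(7) = 13,  x(8) = 6,  x(9) = 2,  x(10) = 8,  x(11) = 10,  x(12) = 1,  x(13) = 11,  x(14) = 12,  x(15) = 6,  x(16) = 1,  x(17) = 7,  x(18) = 8,  x(19) = 15,  x(20) = 6,  x(21) = 4,  x(22) = 10,  x(23) = 14,  x(24) = 7,  x(25) = 4,  x(26) = 11,  x(27) = 15,  x(28) = 9,  x(29) = 7,  x(30) = 16,  x(31) = 6,  x(32) = 5,  x(33) = 11,  x(34) = 16,  x(35) = 10,  x(36) = 9,  x(37) = 2,  x(38) = 11.
The sequence repeats with period 36.
(684 - 1) mod 36 = 35, so x(684) = x(36) = 9.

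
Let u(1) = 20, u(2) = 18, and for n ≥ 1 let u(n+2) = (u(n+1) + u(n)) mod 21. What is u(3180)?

Listing terms: u(1) = 20,  u(2) = 18,  u(3) = 17,  u(4) = 14,  u(5) = 10,  u(6) = 3,  u(7) = 13,  u(8) = 16,  u(9) = 8,  u(10) = 3,  u(11) = 11,  u(12) = 14,  u(13) = 4,  u(14) = 18,  u(15) = 1,  u(16) = 19,  u(17) = 20,  u(18) = 18.
Since (u(17), u(18)) = (u(1), u(2)) = (20, 18) (two consecutive terms determine the rest), the sequence is periodic with period 16.
So u(3180) = u(1 + ((3180-1) mod 16)) = u(12) = 14.

14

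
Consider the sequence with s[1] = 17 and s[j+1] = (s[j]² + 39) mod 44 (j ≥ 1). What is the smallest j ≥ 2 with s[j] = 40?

4

s[1] = 17,  s[2] = 20,  s[3] = 43,  s[4] = 40,  s[5] = 11,  s[6] = 28,  s[7] = 31,  s[8] = 32,  s[9] = 7,  s[10] = 0,  s[11] = 39,  s[12] = 20.
Since s[12] = s[2] = 20, the sequence is eventually periodic: after a pre-period of length 1 it cycles with period 10.
The value 40 first appears (with j ≥ 2) at s[4].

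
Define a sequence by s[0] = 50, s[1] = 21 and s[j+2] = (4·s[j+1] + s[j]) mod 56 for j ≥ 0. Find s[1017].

21

s[0] = 50; s[1] = 21; s[2] = 22; s[3] = 53; s[4] = 10; s[5] = 37; s[6] = 46; s[7] = 53; s[8] = 34; s[9] = 21; s[10] = 6; s[11] = 45; s[12] = 18; s[13] = 5; s[14] = 38; s[15] = 45; s[16] = 50; s[17] = 21.
The sequence repeats with period 16.
(1017 - 0) mod 16 = 9, so s[1017] = s[9] = 21.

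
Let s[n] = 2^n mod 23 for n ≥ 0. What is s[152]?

6

We have s[0] = 1, s[1] = 2, s[2] = 4, s[3] = 8, s[4] = 16, s[5] = 9, s[6] = 18, s[7] = 13, s[8] = 3, s[9] = 6, s[10] = 12, s[11] = 1.
Since s[11] = s[0] = 1, the sequence is periodic with period 11.
(152 - 0) mod 11 = 9, so s[152] = s[9] = 6.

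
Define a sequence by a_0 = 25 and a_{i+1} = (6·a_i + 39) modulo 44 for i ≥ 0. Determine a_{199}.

5

Computing terms: a_0 = 25,  a_1 = 13,  a_2 = 29,  a_3 = 37,  a_4 = 41,  a_5 = 21,  a_6 = 33,  a_7 = 17,  a_8 = 9,  a_9 = 5,  a_{10} = 25.
The sequence repeats with period 10.
(199 - 0) mod 10 = 9, so a_{199} = a_9 = 5.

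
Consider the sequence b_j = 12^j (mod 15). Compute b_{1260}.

Listing terms: b_0 = 1; b_1 = 12; b_2 = 9; b_3 = 3; b_4 = 6; b_5 = 12.
Since b_5 = b_1 = 12, the sequence is eventually periodic: after a pre-period of length 1 it cycles with period 4.
For j ≥ 1, b_j depends only on (j - 1) mod 4. (1260 - 1) mod 4 = 3, so b_{1260} = b_4 = 6.

6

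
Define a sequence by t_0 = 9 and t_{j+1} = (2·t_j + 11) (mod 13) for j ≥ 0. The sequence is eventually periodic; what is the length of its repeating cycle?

Listing terms: t_0 = 9; t_1 = 3; t_2 = 4; t_3 = 6; t_4 = 10; t_5 = 5; t_6 = 8; t_7 = 1; t_8 = 0; t_9 = 11; t_{10} = 7; t_{11} = 12; t_{12} = 9.
Since t_{12} = t_0 = 9, the sequence is periodic with period 12.

12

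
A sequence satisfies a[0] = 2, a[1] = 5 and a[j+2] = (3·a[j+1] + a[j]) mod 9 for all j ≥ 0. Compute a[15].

a[0] = 2; a[1] = 5; a[2] = 8; a[3] = 2; a[4] = 5.
The sequence repeats with period 3.
So a[15] = a[0 + ((15-0) mod 3)] = a[0] = 2.

2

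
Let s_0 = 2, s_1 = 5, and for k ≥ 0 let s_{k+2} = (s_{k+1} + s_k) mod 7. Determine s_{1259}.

s_0 = 2, s_1 = 5, s_2 = 0, s_3 = 5, s_4 = 5, s_5 = 3, s_6 = 1, s_7 = 4, s_8 = 5, s_9 = 2, s_{10} = 0, s_{11} = 2, s_{12} = 2, s_{13} = 4, s_{14} = 6, s_{15} = 3, s_{16} = 2, s_{17} = 5.
Since (s_{16}, s_{17}) = (s_0, s_1) = (2, 5) (two consecutive terms determine the rest), the sequence is periodic with period 16.
So s_{1259} = s_{0 + ((1259-0) mod 16)} = s_{11} = 2.

2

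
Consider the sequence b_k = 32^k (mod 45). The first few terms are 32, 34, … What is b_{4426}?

Computing terms: b_1 = 32,  b_2 = 34,  b_3 = 8,  b_4 = 31,  b_5 = 2,  b_6 = 19,  b_7 = 23,  b_8 = 16,  b_9 = 17,  b_{10} = 4,  b_{11} = 38,  b_{12} = 1,  b_{13} = 32.
Since b_{13} = b_1 = 32, the sequence is periodic with period 12.
(4426 - 1) mod 12 = 9, so b_{4426} = b_{10} = 4.

4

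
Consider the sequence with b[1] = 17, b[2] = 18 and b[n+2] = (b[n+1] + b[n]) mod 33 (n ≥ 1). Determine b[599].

We have b[1] = 17; b[2] = 18; b[3] = 2; b[4] = 20; b[5] = 22; b[6] = 9; b[7] = 31; b[8] = 7; b[9] = 5; b[10] = 12; b[11] = 17; b[12] = 29; b[13] = 13; b[14] = 9; b[15] = 22; b[16] = 31; b[17] = 20; b[18] = 18; b[19] = 5; b[20] = 23; b[21] = 28; b[22] = 18; b[23] = 13; b[24] = 31; b[25] = 11; b[26] = 9; b[27] = 20; b[28] = 29; b[29] = 16; b[30] = 12; b[31] = 28; b[32] = 7; b[33] = 2; b[34] = 9; b[35] = 11; b[36] = 20; b[37] = 31; b[38] = 18; b[39] = 16; b[40] = 1; b[41] = 17; b[42] = 18.
Since (b[41], b[42]) = (b[1], b[2]) = (17, 18) (two consecutive terms determine the rest), the sequence is periodic with period 40.
So b[599] = b[1 + ((599-1) mod 40)] = b[39] = 16.

16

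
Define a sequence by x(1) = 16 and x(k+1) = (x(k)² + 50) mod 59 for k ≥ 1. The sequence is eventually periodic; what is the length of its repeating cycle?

8

We have x(1) = 16,  x(2) = 11,  x(3) = 53,  x(4) = 27,  x(5) = 12,  x(6) = 17,  x(7) = 44,  x(8) = 39,  x(9) = 37,  x(10) = 3,  x(11) = 0,  x(12) = 50,  x(13) = 13,  x(14) = 42,  x(15) = 44.
Since x(15) = x(7) = 44, the sequence is eventually periodic: after a pre-period of length 6 it cycles with period 8.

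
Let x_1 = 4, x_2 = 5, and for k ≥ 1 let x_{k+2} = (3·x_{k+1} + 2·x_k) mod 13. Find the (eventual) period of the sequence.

12

x_1 = 4; x_2 = 5; x_3 = 10; x_4 = 1; x_5 = 10; x_6 = 6; x_7 = 12; x_8 = 9; x_9 = 12; x_{10} = 2; x_{11} = 4; x_{12} = 3; x_{13} = 4; x_{14} = 5.
The sequence repeats with period 12.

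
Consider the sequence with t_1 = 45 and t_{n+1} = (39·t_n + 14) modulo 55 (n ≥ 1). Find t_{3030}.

29

t_1 = 45, t_2 = 9, t_3 = 35, t_4 = 4, t_5 = 5, t_6 = 44, t_7 = 25, t_8 = 54, t_9 = 30, t_{10} = 29, t_{11} = 45.
The sequence repeats with period 10.
So t_{3030} = t_{1 + ((3030-1) mod 10)} = t_{10} = 29.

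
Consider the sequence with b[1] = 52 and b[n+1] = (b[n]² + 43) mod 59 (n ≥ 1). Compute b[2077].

20

We have b[1] = 52,  b[2] = 33,  b[3] = 11,  b[4] = 46,  b[5] = 35,  b[6] = 29,  b[7] = 58,  b[8] = 44,  b[9] = 32,  b[10] = 5,  b[11] = 9,  b[12] = 6,  b[13] = 20,  b[14] = 30,  b[15] = 58.
Since b[15] = b[7] = 58, the sequence is eventually periodic: after a pre-period of length 6 it cycles with period 8.
For n ≥ 7, b[n] depends only on (n - 7) mod 8. (2077 - 7) mod 8 = 6, so b[2077] = b[13] = 20.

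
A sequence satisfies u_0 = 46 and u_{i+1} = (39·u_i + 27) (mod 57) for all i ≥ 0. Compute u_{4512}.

42

Listing terms: u_0 = 46, u_1 = 54, u_2 = 24, u_3 = 51, u_4 = 21, u_5 = 48, u_6 = 18, u_7 = 45, u_8 = 15, u_9 = 42, u_{10} = 12, u_{11} = 39, u_{12} = 9, u_{13} = 36, u_{14} = 6, u_{15} = 33, u_{16} = 3, u_{17} = 30, u_{18} = 0, u_{19} = 27, u_{20} = 54.
Since u_{20} = u_1 = 54, the sequence is eventually periodic: after a pre-period of length 1 it cycles with period 19.
For i ≥ 1, u_i depends only on (i - 1) mod 19. (4512 - 1) mod 19 = 8, so u_{4512} = u_9 = 42.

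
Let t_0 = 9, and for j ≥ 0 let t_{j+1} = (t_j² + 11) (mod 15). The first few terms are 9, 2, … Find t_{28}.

t_0 = 9,  t_1 = 2,  t_2 = 0,  t_3 = 11,  t_4 = 12,  t_5 = 5,  t_6 = 6,  t_7 = 2.
Since t_7 = t_1 = 2, the sequence is eventually periodic: after a pre-period of length 1 it cycles with period 6.
For j ≥ 1, t_j depends only on (j - 1) mod 6. (28 - 1) mod 6 = 3, so t_{28} = t_4 = 12.

12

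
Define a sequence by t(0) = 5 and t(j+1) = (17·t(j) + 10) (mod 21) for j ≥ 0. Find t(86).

Computing terms: t(0) = 5; t(1) = 11; t(2) = 8; t(3) = 20; t(4) = 14; t(5) = 17; t(6) = 5.
The sequence repeats with period 6.
(86 - 0) mod 6 = 2, so t(86) = t(2) = 8.

8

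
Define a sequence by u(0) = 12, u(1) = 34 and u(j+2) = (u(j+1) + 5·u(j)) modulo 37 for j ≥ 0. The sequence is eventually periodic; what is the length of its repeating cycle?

u(0) = 12,  u(1) = 34,  u(2) = 20,  u(3) = 5,  u(4) = 31,  u(5) = 19,  u(6) = 26,  u(7) = 10,  u(8) = 29,  u(9) = 5,  u(10) = 2,  u(11) = 27,  u(12) = 0,  u(13) = 24,  u(14) = 24,  u(15) = 33,  u(16) = 5,  u(17) = 22,  u(18) = 10,  u(19) = 9,  u(20) = 22,  u(21) = 30,  u(22) = 29,  u(23) = 31,  u(24) = 28,  u(25) = 35,  u(26) = 27,  u(27) = 17,  u(28) = 4,  u(29) = 15,  u(30) = 35,  u(31) = 36,  u(32) = 26,  u(33) = 21,  u(34) = 3,  u(35) = 34,  u(36) = 12,  u(37) = 34.
The sequence repeats with period 36.

36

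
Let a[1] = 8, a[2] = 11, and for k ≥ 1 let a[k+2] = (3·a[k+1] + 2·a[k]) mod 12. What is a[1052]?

1

Computing terms: a[1] = 8; a[2] = 11; a[3] = 1; a[4] = 1; a[5] = 5; a[6] = 5; a[7] = 1; a[8] = 1.
Since (a[7], a[8]) = (a[3], a[4]) = (1, 1) (two consecutive terms determine the rest), the sequence is eventually periodic: after a pre-period of length 2 it cycles with period 4.
For k ≥ 3, a[k] depends only on (k - 3) mod 4. (1052 - 3) mod 4 = 1, so a[1052] = a[4] = 1.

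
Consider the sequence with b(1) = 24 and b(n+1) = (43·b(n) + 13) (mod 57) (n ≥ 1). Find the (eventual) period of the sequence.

9

b(1) = 24,  b(2) = 19,  b(3) = 32,  b(4) = 21,  b(5) = 4,  b(6) = 14,  b(7) = 45,  b(8) = 10,  b(9) = 44,  b(10) = 24.
The sequence repeats with period 9.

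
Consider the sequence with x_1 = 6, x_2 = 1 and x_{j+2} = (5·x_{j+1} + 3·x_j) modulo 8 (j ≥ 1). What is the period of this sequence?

6

x_1 = 6, x_2 = 1, x_3 = 7, x_4 = 6, x_5 = 3, x_6 = 1, x_7 = 6, x_8 = 1.
Since (x_7, x_8) = (x_1, x_2) = (6, 1) (two consecutive terms determine the rest), the sequence is periodic with period 6.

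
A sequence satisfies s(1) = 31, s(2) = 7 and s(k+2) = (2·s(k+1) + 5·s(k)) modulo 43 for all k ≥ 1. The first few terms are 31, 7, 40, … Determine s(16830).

s(1) = 31,  s(2) = 7,  s(3) = 40,  s(4) = 29,  s(5) = 0,  s(6) = 16,  s(7) = 32,  s(8) = 15,  s(9) = 18,  s(10) = 25,  s(11) = 11,  s(12) = 18,  s(13) = 5,  s(14) = 14,  s(15) = 10,  s(16) = 4,  s(17) = 15,  s(18) = 7,  s(19) = 3,  s(20) = 41,  s(21) = 11,  s(22) = 12,  s(23) = 36,  s(24) = 3,  s(25) = 14,  s(26) = 0,  s(27) = 27,  s(28) = 11,  s(29) = 28,  s(30) = 25,  s(31) = 18,  s(32) = 32,  s(33) = 25,  s(34) = 38,  s(35) = 29,  s(36) = 33,  s(37) = 39,  s(38) = 28,  s(39) = 36,  s(40) = 40,  s(41) = 2,  s(42) = 32,  s(43) = 31,  s(44) = 7.
Since (s(43), s(44)) = (s(1), s(2)) = (31, 7) (two consecutive terms determine the rest), the sequence is periodic with period 42.
So s(16830) = s(1 + ((16830-1) mod 42)) = s(30) = 25.

25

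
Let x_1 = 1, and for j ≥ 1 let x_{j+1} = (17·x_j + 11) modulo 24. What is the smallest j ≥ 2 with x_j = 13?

Listing terms: x_1 = 1; x_2 = 4; x_3 = 7; x_4 = 10; x_5 = 13; x_6 = 16; x_7 = 19; x_8 = 22; x_9 = 1.
The sequence repeats with period 8.
The value 13 first appears (with j ≥ 2) at x_5.

5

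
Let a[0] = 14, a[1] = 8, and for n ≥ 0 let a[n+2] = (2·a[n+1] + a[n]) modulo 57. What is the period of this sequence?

40

Listing terms: a[0] = 14,  a[1] = 8,  a[2] = 30,  a[3] = 11,  a[4] = 52,  a[5] = 1,  a[6] = 54,  a[7] = 52,  a[8] = 44,  a[9] = 26,  a[10] = 39,  a[11] = 47,  a[12] = 19,  a[13] = 28,  a[14] = 18,  a[15] = 7,  a[16] = 32,  a[17] = 14,  a[18] = 3,  a[19] = 20,  a[20] = 43,  a[21] = 49,  a[22] = 27,  a[23] = 46,  a[24] = 5,  a[25] = 56,  a[26] = 3,  a[27] = 5,  a[28] = 13,  a[29] = 31,  a[30] = 18,  a[31] = 10,  a[32] = 38,  a[33] = 29,  a[34] = 39,  a[35] = 50,  a[36] = 25,  a[37] = 43,  a[38] = 54,  a[39] = 37,  a[40] = 14,  a[41] = 8.
Since (a[40], a[41]) = (a[0], a[1]) = (14, 8) (two consecutive terms determine the rest), the sequence is periodic with period 40.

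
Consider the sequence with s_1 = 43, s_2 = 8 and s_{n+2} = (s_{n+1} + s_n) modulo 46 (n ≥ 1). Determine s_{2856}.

Computing terms: s_1 = 43; s_2 = 8; s_3 = 5; s_4 = 13; s_5 = 18; s_6 = 31; s_7 = 3; s_8 = 34; s_9 = 37; s_{10} = 25; s_{11} = 16; s_{12} = 41; s_{13} = 11; s_{14} = 6; s_{15} = 17; s_{16} = 23; s_{17} = 40; s_{18} = 17; s_{19} = 11; s_{20} = 28; s_{21} = 39; s_{22} = 21; s_{23} = 14; s_{24} = 35; s_{25} = 3; s_{26} = 38; s_{27} = 41; s_{28} = 33; s_{29} = 28; s_{30} = 15; s_{31} = 43; s_{32} = 12; s_{33} = 9; s_{34} = 21; s_{35} = 30; s_{36} = 5; s_{37} = 35; s_{38} = 40; s_{39} = 29; s_{40} = 23; s_{41} = 6; s_{42} = 29; s_{43} = 35; s_{44} = 18; s_{45} = 7; s_{46} = 25; s_{47} = 32; s_{48} = 11; s_{49} = 43; s_{50} = 8.
Since (s_{49}, s_{50}) = (s_1, s_2) = (43, 8) (two consecutive terms determine the rest), the sequence is periodic with period 48.
So s_{2856} = s_{1 + ((2856-1) mod 48)} = s_{24} = 35.

35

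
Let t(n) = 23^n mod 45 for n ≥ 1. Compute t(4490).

34

Listing terms: t(1) = 23,  t(2) = 34,  t(3) = 17,  t(4) = 31,  t(5) = 38,  t(6) = 19,  t(7) = 32,  t(8) = 16,  t(9) = 8,  t(10) = 4,  t(11) = 2,  t(12) = 1,  t(13) = 23.
The sequence repeats with period 12.
So t(4490) = t(1 + ((4490-1) mod 12)) = t(2) = 34.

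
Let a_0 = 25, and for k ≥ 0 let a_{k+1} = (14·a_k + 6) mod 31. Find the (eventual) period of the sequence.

15

Computing terms: a_0 = 25; a_1 = 15; a_2 = 30; a_3 = 23; a_4 = 18; a_5 = 10; a_6 = 22; a_7 = 4; a_8 = 0; a_9 = 6; a_{10} = 28; a_{11} = 26; a_{12} = 29; a_{13} = 9; a_{14} = 8; a_{15} = 25.
Since a_{15} = a_0 = 25, the sequence is periodic with period 15.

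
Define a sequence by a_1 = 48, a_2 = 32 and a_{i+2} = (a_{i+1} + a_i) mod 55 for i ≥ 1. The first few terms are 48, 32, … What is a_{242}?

a_1 = 48; a_2 = 32; a_3 = 25; a_4 = 2; a_5 = 27; a_6 = 29; a_7 = 1; a_8 = 30; a_9 = 31; a_{10} = 6; a_{11} = 37; a_{12} = 43; a_{13} = 25; a_{14} = 13; a_{15} = 38; a_{16} = 51; a_{17} = 34; a_{18} = 30; a_{19} = 9; a_{20} = 39; a_{21} = 48; a_{22} = 32.
Since (a_{21}, a_{22}) = (a_1, a_2) = (48, 32) (two consecutive terms determine the rest), the sequence is periodic with period 20.
So a_{242} = a_{1 + ((242-1) mod 20)} = a_2 = 32.

32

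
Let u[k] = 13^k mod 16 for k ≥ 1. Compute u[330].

9

Listing terms: u[1] = 13, u[2] = 9, u[3] = 5, u[4] = 1, u[5] = 13.
The sequence repeats with period 4.
So u[330] = u[1 + ((330-1) mod 4)] = u[2] = 9.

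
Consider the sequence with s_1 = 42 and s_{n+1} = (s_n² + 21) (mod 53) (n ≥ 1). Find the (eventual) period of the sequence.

6

Computing terms: s_1 = 42; s_2 = 36; s_3 = 45; s_4 = 32; s_5 = 38; s_6 = 34; s_7 = 11; s_8 = 36.
Since s_8 = s_2 = 36, the sequence is eventually periodic: after a pre-period of length 1 it cycles with period 6.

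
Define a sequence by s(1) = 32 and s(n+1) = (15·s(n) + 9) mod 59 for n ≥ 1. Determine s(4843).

33

s(1) = 32; s(2) = 17; s(3) = 28; s(4) = 16; s(5) = 13; s(6) = 27; s(7) = 1; s(8) = 24; s(9) = 15; s(10) = 57; s(11) = 38; s(12) = 48; s(13) = 21; s(14) = 29; s(15) = 31; s(16) = 2; s(17) = 39; s(18) = 4; s(19) = 10; s(20) = 41; s(21) = 34; s(22) = 47; s(23) = 6; s(24) = 40; s(25) = 19; s(26) = 58; s(27) = 53; s(28) = 37; s(29) = 33; s(30) = 32.
The sequence repeats with period 29.
(4843 - 1) mod 29 = 28, so s(4843) = s(29) = 33.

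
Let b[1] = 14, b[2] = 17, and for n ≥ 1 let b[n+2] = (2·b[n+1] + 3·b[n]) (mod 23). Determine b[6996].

4

b[1] = 14; b[2] = 17; b[3] = 7; b[4] = 19; b[5] = 13; b[6] = 14; b[7] = 21; b[8] = 15; b[9] = 1; b[10] = 1; b[11] = 5; b[12] = 13; b[13] = 18; b[14] = 6; b[15] = 20; b[16] = 12; b[17] = 15; b[18] = 20; b[19] = 16; b[20] = 0; b[21] = 2; b[22] = 4; b[23] = 14; b[24] = 17.
Since (b[23], b[24]) = (b[1], b[2]) = (14, 17) (two consecutive terms determine the rest), the sequence is periodic with period 22.
So b[6996] = b[1 + ((6996-1) mod 22)] = b[22] = 4.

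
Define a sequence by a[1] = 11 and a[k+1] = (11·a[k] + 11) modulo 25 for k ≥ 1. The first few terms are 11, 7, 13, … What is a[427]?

7

a[1] = 11; a[2] = 7; a[3] = 13; a[4] = 4; a[5] = 5; a[6] = 16; a[7] = 12; a[8] = 18; a[9] = 9; a[10] = 10; a[11] = 21; a[12] = 17; a[13] = 23; a[14] = 14; a[15] = 15; a[16] = 1; a[17] = 22; a[18] = 3; a[19] = 19; a[20] = 20; a[21] = 6; a[22] = 2; a[23] = 8; a[24] = 24; a[25] = 0; a[26] = 11.
Since a[26] = a[1] = 11, the sequence is periodic with period 25.
So a[427] = a[1 + ((427-1) mod 25)] = a[2] = 7.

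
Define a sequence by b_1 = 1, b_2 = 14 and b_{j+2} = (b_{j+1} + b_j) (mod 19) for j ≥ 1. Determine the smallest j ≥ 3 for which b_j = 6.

We have b_1 = 1,  b_2 = 14,  b_3 = 15,  b_4 = 10,  b_5 = 6,  b_6 = 16,  b_7 = 3,  b_8 = 0,  b_9 = 3,  b_{10} = 3,  b_{11} = 6,  b_{12} = 9,  b_{13} = 15,  b_{14} = 5,  b_{15} = 1,  b_{16} = 6,  b_{17} = 7,  b_{18} = 13,  b_{19} = 1,  b_{20} = 14.
Since (b_{19}, b_{20}) = (b_1, b_2) = (1, 14) (two consecutive terms determine the rest), the sequence is periodic with period 18.
The value 6 first appears (with j ≥ 3) at b_5.

5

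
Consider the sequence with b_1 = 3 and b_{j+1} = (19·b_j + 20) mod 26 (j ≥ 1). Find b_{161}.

Listing terms: b_1 = 3,  b_2 = 25,  b_3 = 1,  b_4 = 13,  b_5 = 7,  b_6 = 23,  b_7 = 15,  b_8 = 19,  b_9 = 17,  b_{10} = 5,  b_{11} = 11,  b_{12} = 21,  b_{13} = 3.
The sequence repeats with period 12.
(161 - 1) mod 12 = 4, so b_{161} = b_5 = 7.

7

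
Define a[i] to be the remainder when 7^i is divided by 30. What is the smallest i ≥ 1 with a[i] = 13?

Listing terms: a[0] = 1,  a[1] = 7,  a[2] = 19,  a[3] = 13,  a[4] = 1.
The sequence repeats with period 4.
The value 13 first appears (with i ≥ 1) at a[3].

3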